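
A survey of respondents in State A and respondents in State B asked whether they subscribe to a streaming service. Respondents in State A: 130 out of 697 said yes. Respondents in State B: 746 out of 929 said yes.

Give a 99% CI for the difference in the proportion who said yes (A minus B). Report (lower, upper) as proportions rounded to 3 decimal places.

(-0.667, -0.566)

Sample proportions: 130/697 = 0.1865, 746/929 = 0.8030.
Each SE is √(p̂(1−p̂)/n): √(0.1865·0.8135/697) = 0.01475 and √(0.8030·0.1970/929) = 0.01305.
SE(p̂₁ − p̂₂) = √(SE₁² + SE₂²) = √(0.0002175625 + 0.0001703025) = 0.01969, since the two samples are independent.
At 99% confidence z* = 2.576; margin = 2.576 × 0.01969 = 0.05072.
The difference is 0.1865 − 0.8030 = -0.6165, so the interval is -0.6165 ± 0.05072 = (-0.667, -0.566).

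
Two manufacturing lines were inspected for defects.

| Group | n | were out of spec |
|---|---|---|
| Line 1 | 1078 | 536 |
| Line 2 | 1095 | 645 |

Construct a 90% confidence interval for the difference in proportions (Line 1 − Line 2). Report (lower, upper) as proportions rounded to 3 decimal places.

First, p̂₁ = 536/1078 = 0.4972; p̂₂ = 645/1095 = 0.5890.
The two standard errors are √(0.4972×0.5028/1078) = 0.01523 and √(0.5890×0.4110/1095) = 0.01487.
Because the samples are independent, SE_diff = √(0.01523² + 0.01487²) = 0.02129.
Using z* = 1.645 for 90%, ME = 1.645 × 0.02129 = 0.03502.
p̂₁ − p̂₂ = -0.0918; interval -0.0918 ± 0.03502 gives (-0.127, -0.057).

(-0.127, -0.057)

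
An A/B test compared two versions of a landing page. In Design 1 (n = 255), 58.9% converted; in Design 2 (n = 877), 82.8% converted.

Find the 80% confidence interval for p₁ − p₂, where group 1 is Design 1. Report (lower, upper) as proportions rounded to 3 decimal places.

(-0.282, -0.196)

The two standard errors are √(0.5890×0.4110/255) = 0.03081 and √(0.8280×0.1720/877) = 0.01274.
Because the samples are independent, SE_diff = √(0.03081² + 0.01274²) = 0.03334.
Using z* = 1.282 for 80%, ME = 1.282 × 0.03334 = 0.04274.
p̂₁ − p̂₂ = -0.2390; interval -0.2390 ± 0.04274 gives (-0.282, -0.196).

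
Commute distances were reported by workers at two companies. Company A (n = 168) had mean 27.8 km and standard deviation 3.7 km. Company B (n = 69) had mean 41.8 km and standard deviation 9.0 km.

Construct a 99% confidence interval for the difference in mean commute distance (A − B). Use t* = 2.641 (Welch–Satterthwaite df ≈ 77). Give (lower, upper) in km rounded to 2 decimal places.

Per-group SEs: s₁/√n₁ = 3.7/√168 = 0.2855, s₂/√n₂ = 9.0/√69 = 1.0835.
Unpooled SE of the difference: √(0.08151025 + 1.17397225) = 1.1205.
Margin of error = t* · SE = 2.641 × 1.1205 = 2.9592.
x̄₁ − x̄₂ = 27.8 − 41.8 = -14.0000.
CI: -14.0000 ± 2.9592 = (-16.96, -11.04).

(-16.96, -11.04)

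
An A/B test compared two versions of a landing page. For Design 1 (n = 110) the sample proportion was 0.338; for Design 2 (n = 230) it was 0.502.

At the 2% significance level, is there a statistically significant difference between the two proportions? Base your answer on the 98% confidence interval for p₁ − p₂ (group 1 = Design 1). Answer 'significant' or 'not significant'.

Each SE is √(p̂(1−p̂)/n): √(0.3380·0.6620/110) = 0.04510 and √(0.5020·0.4980/230) = 0.03297.
SE(p̂₁ − p̂₂) = √(SE₁² + SE₂²) = √(0.00203401 + 0.0010870209) = 0.05587, since the two samples are independent.
At 98% confidence z* = 2.326; margin = 2.326 × 0.05587 = 0.12995.
The difference is 0.3380 − 0.5020 = -0.1640, so the interval is -0.1640 ± 0.12995 = (-0.29395, -0.03405).
The interval (-0.29395, -0.03405) does not contain 0, so the difference is significant.

significant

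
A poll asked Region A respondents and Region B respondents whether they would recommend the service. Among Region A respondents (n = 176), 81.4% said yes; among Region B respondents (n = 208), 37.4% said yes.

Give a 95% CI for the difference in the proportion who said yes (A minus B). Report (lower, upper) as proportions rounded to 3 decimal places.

(0.353, 0.527)

SE₁ = √(p̂₁(1−p̂₁)/n₁) = √(0.8140·0.1860/176) = 0.02933; SE₂ = √(0.3740·0.6260/208) = 0.03355.
Independent samples: SE of the difference = √(SE₁² + SE₂²) = √(0.0008602489 + 0.0011256025) = 0.04456.
z* for 95% confidence is 1.960, so the margin of error is 1.960 × 0.04456 = 0.08734.
Point estimate p̂₁ − p̂₂ = 0.8140 − 0.3740 = 0.4400.
0.4400 ± 0.08734 → (0.353, 0.527).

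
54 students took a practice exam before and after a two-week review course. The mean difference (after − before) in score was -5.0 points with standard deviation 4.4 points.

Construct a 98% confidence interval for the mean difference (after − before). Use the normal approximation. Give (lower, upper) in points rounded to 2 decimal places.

Paired design: SE = s_d/√n = 4.4/√54 = 0.5988.
z* = 2.326; margin of error = 2.326 × 0.5988 = 1.3928.
-5.0 ± 1.3928 → (-6.39, -3.61).

(-6.39, -3.61)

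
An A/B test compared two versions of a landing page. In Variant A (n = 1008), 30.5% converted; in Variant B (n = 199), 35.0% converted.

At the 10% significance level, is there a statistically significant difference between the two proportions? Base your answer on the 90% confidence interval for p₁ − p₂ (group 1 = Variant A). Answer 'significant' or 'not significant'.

not significant

The two standard errors are √(0.3050×0.6950/1008) = 0.01450 and √(0.3500×0.6500/199) = 0.03381.
Because the samples are independent, SE_diff = √(0.01450² + 0.03381²) = 0.03679.
Using z* = 1.645 for 90%, ME = 1.645 × 0.03679 = 0.06052.
p̂₁ − p̂₂ = -0.0450; interval -0.0450 ± 0.06052 gives (-0.10552, 0.01552).
The interval (-0.10552, 0.01552) contains 0, so the difference is not significant.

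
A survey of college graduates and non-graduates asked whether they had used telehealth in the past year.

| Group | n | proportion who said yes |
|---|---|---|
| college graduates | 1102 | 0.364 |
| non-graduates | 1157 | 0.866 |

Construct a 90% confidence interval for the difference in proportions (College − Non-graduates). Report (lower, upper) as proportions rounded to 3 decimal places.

(-0.531, -0.473)

The two standard errors are √(0.3640×0.6360/1102) = 0.01449 and √(0.8660×0.1340/1157) = 0.01001.
Because the samples are independent, SE_diff = √(0.01449² + 0.01001²) = 0.01761.
Using z* = 1.645 for 90%, ME = 1.645 × 0.01761 = 0.02897.
p̂₁ − p̂₂ = -0.5020; interval -0.5020 ± 0.02897 gives (-0.531, -0.473).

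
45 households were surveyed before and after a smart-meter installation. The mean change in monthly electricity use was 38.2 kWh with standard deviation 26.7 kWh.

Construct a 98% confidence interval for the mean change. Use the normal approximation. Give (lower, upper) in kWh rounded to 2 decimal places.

Paired design: SE = s_d/√n = 26.7/√45 = 3.9802.
z* = 2.326; margin of error = 2.326 × 3.9802 = 9.2579.
38.2 ± 9.2579 → (28.94, 47.46).

(28.94, 47.46)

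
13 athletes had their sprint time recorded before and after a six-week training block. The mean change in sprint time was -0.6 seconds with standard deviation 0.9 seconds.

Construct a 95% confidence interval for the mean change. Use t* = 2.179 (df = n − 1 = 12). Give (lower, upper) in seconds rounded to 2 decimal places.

This is a matched-pairs design, so SE = s_d/√n = 0.9/√13 = 0.2496.
Margin = 2.179 × 0.2496 = 0.5439; the interval is -0.6 ± 0.5439 = (-1.14, -0.06).

(-1.14, -0.06)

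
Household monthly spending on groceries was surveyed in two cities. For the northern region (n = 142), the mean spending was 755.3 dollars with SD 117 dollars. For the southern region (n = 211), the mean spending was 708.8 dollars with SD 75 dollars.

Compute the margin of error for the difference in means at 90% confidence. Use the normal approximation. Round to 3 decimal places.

Standard errors of each mean: 117/√142 = 9.8184 and 75/√211 = 5.1632.
SE(x̄₁ − x̄₂) = √(9.8184² + 5.1632²) = 11.0932 for independent samples with unequal variances.
With z* = 1.645, the margin is 1.645 × 11.0932 = 18.2483.

18.248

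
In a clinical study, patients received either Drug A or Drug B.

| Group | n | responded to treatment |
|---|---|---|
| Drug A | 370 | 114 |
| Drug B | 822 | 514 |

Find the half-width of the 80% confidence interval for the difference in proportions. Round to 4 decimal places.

0.0376

Sample proportions: 114/370 = 0.3081, 514/822 = 0.6253.
Each SE is √(p̂(1−p̂)/n): √(0.3081·0.6919/370) = 0.02400 and √(0.6253·0.3747/822) = 0.01688.
SE(p̂₁ − p̂₂) = √(SE₁² + SE₂²) = √(0.000576 + 0.0002849344) = 0.02934, since the two samples are independent.
At 80% confidence z* = 1.282; margin = 1.282 × 0.02934 = 0.03761.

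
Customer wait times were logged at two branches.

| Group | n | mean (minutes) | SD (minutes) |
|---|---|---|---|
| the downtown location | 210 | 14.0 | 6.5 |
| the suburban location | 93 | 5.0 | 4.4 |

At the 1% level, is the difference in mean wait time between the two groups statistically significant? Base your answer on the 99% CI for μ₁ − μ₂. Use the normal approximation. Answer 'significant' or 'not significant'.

significant

SE₁ = s₁/√n₁ = 6.5/√210 = 0.4485; SE₂ = 4.4/√93 = 0.4563.
Independent samples, unequal variances: SE_diff = √(SE₁² + SE₂²) = √(0.20115225 + 0.20820969) = 0.6398.
z* = 2.576, so margin of error = 2.576 × 0.6398 = 1.6481.
Difference in means = 14.0 − 5.0 = 9.0000.
9.0000 ± 1.6481 → (7.3519, 10.6481).
The interval (7.3519, 10.6481) does not contain 0, so the difference is significant.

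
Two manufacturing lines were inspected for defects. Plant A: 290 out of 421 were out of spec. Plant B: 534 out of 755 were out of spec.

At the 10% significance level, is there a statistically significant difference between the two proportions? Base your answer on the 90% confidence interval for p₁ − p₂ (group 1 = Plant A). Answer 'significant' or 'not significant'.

not significant

Sample proportions: 290/421 = 0.6888, 534/755 = 0.7073.
Each SE is √(p̂(1−p̂)/n): √(0.6888·0.3112/421) = 0.02256 and √(0.7073·0.2927/755) = 0.01656.
SE(p̂₁ − p̂₂) = √(SE₁² + SE₂²) = √(0.0005089536 + 0.0002742336) = 0.02799, since the two samples are independent.
At 90% confidence z* = 1.645; margin = 1.645 × 0.02799 = 0.04604.
The difference is 0.6888 − 0.7073 = -0.0185, so the interval is -0.0185 ± 0.04604 = (-0.06454, 0.02754).
The interval (-0.06454, 0.02754) contains 0, so the difference is not significant.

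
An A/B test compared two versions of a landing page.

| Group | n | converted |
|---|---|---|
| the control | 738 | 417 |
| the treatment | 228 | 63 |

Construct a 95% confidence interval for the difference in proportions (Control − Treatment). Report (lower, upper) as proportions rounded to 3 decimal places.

(0.221, 0.357)

Sample proportions: 417/738 = 0.5650, 63/228 = 0.2763.
Each SE is √(p̂(1−p̂)/n): √(0.5650·0.4350/738) = 0.01825 and √(0.2763·0.7237/228) = 0.02961.
SE(p̂₁ − p̂₂) = √(SE₁² + SE₂²) = √(0.0003330625 + 0.0008767521) = 0.03478, since the two samples are independent.
At 95% confidence z* = 1.960; margin = 1.960 × 0.03478 = 0.06817.
The difference is 0.5650 − 0.2763 = 0.2887, so the interval is 0.2887 ± 0.06817 = (0.221, 0.357).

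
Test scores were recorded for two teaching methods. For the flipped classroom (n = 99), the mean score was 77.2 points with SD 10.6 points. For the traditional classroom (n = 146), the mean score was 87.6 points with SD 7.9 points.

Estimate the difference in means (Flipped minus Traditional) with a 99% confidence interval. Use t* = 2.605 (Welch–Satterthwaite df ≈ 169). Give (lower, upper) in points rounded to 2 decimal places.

SE₁ = s₁/√n₁ = 10.6/√99 = 1.0653; SE₂ = 7.9/√146 = 0.6538.
Independent samples, unequal variances: SE_diff = √(SE₁² + SE₂²) = √(1.13486409 + 0.42745444) = 1.2499.
t* = 2.605, so margin of error = 2.605 × 1.2499 = 3.2560.
Difference in means = 77.2 − 87.6 = -10.4000.
-10.4000 ± 3.2560 → (-13.66, -7.14).

(-13.66, -7.14)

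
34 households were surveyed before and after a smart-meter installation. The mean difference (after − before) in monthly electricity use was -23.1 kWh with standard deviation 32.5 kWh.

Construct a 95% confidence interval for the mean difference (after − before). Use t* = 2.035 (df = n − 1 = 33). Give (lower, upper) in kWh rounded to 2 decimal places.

This is a matched-pairs design, so SE = s_d/√n = 32.5/√34 = 5.5737.
Margin = 2.035 × 5.5737 = 11.3425; the interval is -23.1 ± 11.3425 = (-34.44, -11.76).

(-34.44, -11.76)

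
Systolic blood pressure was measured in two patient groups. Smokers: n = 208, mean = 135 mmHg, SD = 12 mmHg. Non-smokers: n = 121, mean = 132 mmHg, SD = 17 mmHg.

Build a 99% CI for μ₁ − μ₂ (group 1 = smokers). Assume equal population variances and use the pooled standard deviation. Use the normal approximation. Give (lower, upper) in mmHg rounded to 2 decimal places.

Pooled variance s_p² = [207·12² + 120·17²] / (208+121−2) = 197.2110, so s_p = 14.0432.
SE_diff = s_p·√(1/n₁ + 1/n₂) = 14.0432·√(1/208 + 1/121) = 1.6056.
z* = 2.576; margin = 2.576 × 1.6056 = 4.1360.
Difference = 135 − 132 = 3.0000.
3.0000 ± 4.1360 → (-1.14, 7.14).

(-1.14, 7.14)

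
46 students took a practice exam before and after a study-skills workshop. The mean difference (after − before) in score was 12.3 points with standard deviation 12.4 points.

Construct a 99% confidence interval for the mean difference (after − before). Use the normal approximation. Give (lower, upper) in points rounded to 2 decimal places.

This is a matched-pairs design, so SE = s_d/√n = 12.4/√46 = 1.8283.
Margin = 2.576 × 1.8283 = 4.7097; the interval is 12.3 ± 4.7097 = (7.59, 17.01).

(7.59, 17.01)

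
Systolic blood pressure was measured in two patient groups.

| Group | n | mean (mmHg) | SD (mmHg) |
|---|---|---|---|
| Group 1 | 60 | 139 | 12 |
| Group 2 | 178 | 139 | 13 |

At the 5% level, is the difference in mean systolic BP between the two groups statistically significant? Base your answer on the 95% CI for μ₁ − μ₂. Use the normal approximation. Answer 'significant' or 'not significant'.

not significant

Standard errors of each mean: 12/√60 = 1.5492 and 13/√178 = 0.9744.
SE(x̄₁ − x̄₂) = √(1.5492² + 0.9744²) = 1.8302 for independent samples with unequal variances.
With z* = 1.960, the margin is 1.960 × 1.8302 = 3.5872.
x̄₁ − x̄₂ = 139 − 139 = 0.0000; the interval is 0.0000 ± 3.5872 = (-3.5872, 3.5872).
The interval (-3.5872, 3.5872) contains 0, so the difference is not significant.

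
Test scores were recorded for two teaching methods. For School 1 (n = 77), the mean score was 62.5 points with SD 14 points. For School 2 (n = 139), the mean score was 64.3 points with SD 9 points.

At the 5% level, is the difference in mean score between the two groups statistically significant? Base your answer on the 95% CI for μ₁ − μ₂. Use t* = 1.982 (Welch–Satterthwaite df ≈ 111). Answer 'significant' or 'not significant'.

not significant

SE₁ = s₁/√n₁ = 14/√77 = 1.5954; SE₂ = 9/√139 = 0.7634.
Independent samples, unequal variances: SE_diff = √(SE₁² + SE₂²) = √(2.54530116 + 0.58277956) = 1.7686.
t* = 1.982, so margin of error = 1.982 × 1.7686 = 3.5054.
Difference in means = 62.5 − 64.3 = -1.8000.
-1.8000 ± 3.5054 → (-5.3054, 1.7054).
The interval (-5.3054, 1.7054) contains 0, so the difference is not significant.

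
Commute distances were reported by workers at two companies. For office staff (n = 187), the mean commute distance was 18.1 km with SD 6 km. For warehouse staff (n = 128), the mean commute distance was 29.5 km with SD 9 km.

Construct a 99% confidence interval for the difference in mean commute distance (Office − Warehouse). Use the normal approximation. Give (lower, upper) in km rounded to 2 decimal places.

SE₁ = s₁/√n₁ = 6/√187 = 0.4388; SE₂ = 9/√128 = 0.7955.
Independent samples, unequal variances: SE_diff = √(SE₁² + SE₂²) = √(0.19254544 + 0.63282025) = 0.9085.
z* = 2.576, so margin of error = 2.576 × 0.9085 = 2.3403.
Difference in means = 18.1 − 29.5 = -11.4000.
-11.4000 ± 2.3403 → (-13.74, -9.06).

(-13.74, -9.06)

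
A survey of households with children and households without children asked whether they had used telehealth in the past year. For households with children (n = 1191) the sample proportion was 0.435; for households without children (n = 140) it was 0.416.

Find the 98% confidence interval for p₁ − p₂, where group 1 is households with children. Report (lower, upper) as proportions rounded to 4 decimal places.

The two standard errors are √(0.4350×0.5650/1191) = 0.01437 and √(0.4160×0.5840/140) = 0.04166.
Because the samples are independent, SE_diff = √(0.01437² + 0.04166²) = 0.04407.
Using z* = 2.326 for 98%, ME = 2.326 × 0.04407 = 0.10251.
p̂₁ − p̂₂ = 0.0190; interval 0.0190 ± 0.10251 gives (-0.0835, 0.1215).

(-0.0835, 0.1215)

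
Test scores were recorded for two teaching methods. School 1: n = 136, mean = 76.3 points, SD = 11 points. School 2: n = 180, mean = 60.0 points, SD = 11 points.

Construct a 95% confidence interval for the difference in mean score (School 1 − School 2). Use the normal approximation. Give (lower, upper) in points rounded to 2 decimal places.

(13.85, 18.75)

SE₁ = s₁/√n₁ = 11/√136 = 0.9432; SE₂ = 11/√180 = 0.8199.
Independent samples, unequal variances: SE_diff = √(SE₁² + SE₂²) = √(0.88962624 + 0.67223601) = 1.2497.
z* = 1.960, so margin of error = 1.960 × 1.2497 = 2.4494.
Difference in means = 76.3 − 60.0 = 16.3000.
16.3000 ± 2.4494 → (13.85, 18.75).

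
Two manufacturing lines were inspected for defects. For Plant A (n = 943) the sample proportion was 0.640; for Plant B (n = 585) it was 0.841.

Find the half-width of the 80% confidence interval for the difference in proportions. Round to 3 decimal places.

0.028

Each SE is √(p̂(1−p̂)/n): √(0.6400·0.3600/943) = 0.01563 and √(0.8410·0.1590/585) = 0.01512.
SE(p̂₁ − p̂₂) = √(SE₁² + SE₂²) = √(0.0002442969 + 0.0002286144) = 0.02175, since the two samples are independent.
At 80% confidence z* = 1.282; margin = 1.282 × 0.02175 = 0.02788.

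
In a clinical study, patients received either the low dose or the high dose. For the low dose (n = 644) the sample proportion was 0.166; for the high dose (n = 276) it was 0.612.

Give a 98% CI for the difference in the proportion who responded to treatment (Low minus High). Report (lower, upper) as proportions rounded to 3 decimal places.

(-0.522, -0.370)

The two standard errors are √(0.1660×0.8340/644) = 0.01466 and √(0.6120×0.3880/276) = 0.02933.
Because the samples are independent, SE_diff = √(0.01466² + 0.02933²) = 0.03279.
Using z* = 2.326 for 98%, ME = 2.326 × 0.03279 = 0.07627.
p̂₁ − p̂₂ = -0.4460; interval -0.4460 ± 0.07627 gives (-0.522, -0.370).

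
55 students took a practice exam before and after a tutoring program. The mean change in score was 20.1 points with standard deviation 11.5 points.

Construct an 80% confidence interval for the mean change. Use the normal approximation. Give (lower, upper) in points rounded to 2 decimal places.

This is a matched-pairs design, so SE = s_d/√n = 11.5/√55 = 1.5507.
Margin = 1.282 × 1.5507 = 1.9880; the interval is 20.1 ± 1.9880 = (18.11, 22.09).

(18.11, 22.09)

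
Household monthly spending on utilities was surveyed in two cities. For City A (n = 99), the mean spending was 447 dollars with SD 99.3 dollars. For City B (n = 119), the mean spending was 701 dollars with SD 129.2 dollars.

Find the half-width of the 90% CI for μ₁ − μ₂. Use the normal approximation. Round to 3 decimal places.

SE₁ = s₁/√n₁ = 99.3/√99 = 9.9800; SE₂ = 129.2/√119 = 11.8437.
Independent samples, unequal variances: SE_diff = √(SE₁² + SE₂²) = √(99.6004 + 140.27322969) = 15.4879.
z* = 1.645, so margin of error = 1.645 × 15.4879 = 25.4776.

25.478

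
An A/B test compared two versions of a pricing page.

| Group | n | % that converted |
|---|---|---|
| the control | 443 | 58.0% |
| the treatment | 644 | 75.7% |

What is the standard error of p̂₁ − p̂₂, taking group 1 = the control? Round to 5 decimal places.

0.02891

SE₁ = √(p̂₁(1−p̂₁)/n₁) = √(0.5800·0.4200/443) = 0.02345; SE₂ = √(0.7570·0.2430/644) = 0.01690.
Independent samples: SE of the difference = √(SE₁² + SE₂²) = √(0.0005499025 + 0.00028561) = 0.02891.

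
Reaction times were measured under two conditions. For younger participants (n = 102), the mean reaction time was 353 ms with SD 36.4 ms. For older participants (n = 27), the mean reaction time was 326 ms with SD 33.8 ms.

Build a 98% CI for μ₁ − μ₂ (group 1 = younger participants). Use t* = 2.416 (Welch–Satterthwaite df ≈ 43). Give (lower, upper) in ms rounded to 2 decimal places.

Per-group SEs: s₁/√n₁ = 36.4/√102 = 3.6041, s₂/√n₂ = 33.8/√27 = 6.5048.
Unpooled SE of the difference: √(12.98953681 + 42.31242304) = 7.4365.
Margin of error = t* · SE = 2.416 × 7.4365 = 17.9666.
x̄₁ − x̄₂ = 353 − 326 = 27.0000.
CI: 27.0000 ± 17.9666 = (9.03, 44.97).

(9.03, 44.97)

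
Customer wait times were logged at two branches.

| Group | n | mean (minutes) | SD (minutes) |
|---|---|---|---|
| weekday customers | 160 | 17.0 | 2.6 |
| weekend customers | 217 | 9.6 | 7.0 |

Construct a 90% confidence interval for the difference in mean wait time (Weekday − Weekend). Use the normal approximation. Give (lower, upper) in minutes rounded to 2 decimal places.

(6.55, 8.25)

Per-group SEs: s₁/√n₁ = 2.6/√160 = 0.2055, s₂/√n₂ = 7.0/√217 = 0.4752.
Unpooled SE of the difference: √(0.04223025 + 0.22581504) = 0.5177.
Margin of error = z* · SE = 1.645 × 0.5177 = 0.8516.
x̄₁ − x̄₂ = 17.0 − 9.6 = 7.4000.
CI: 7.4000 ± 0.8516 = (6.55, 8.25).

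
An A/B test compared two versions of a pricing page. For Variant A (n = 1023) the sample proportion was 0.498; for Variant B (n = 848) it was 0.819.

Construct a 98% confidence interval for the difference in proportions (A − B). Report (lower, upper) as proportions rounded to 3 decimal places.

(-0.369, -0.273)

SE₁ = √(p̂₁(1−p̂₁)/n₁) = √(0.4980·0.5020/1023) = 0.01563; SE₂ = √(0.8190·0.1810/848) = 0.01322.
Independent samples: SE of the difference = √(SE₁² + SE₂²) = √(0.0002442969 + 0.0001747684) = 0.02047.
z* for 98% confidence is 2.326, so the margin of error is 2.326 × 0.02047 = 0.04761.
Point estimate p̂₁ − p̂₂ = 0.4980 − 0.8190 = -0.3210.
-0.3210 ± 0.04761 → (-0.369, -0.273).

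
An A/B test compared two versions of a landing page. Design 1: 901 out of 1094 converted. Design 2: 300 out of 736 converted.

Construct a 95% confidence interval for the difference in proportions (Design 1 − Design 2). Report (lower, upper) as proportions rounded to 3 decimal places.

First, p̂₁ = 901/1094 = 0.8236; p̂₂ = 300/736 = 0.4076.
The two standard errors are √(0.8236×0.1764/1094) = 0.01152 and √(0.4076×0.5924/736) = 0.01811.
Because the samples are independent, SE_diff = √(0.01152² + 0.01811²) = 0.02146.
Using z* = 1.960 for 95%, ME = 1.960 × 0.02146 = 0.04206.
p̂₁ − p̂₂ = 0.4160; interval 0.4160 ± 0.04206 gives (0.374, 0.458).

(0.374, 0.458)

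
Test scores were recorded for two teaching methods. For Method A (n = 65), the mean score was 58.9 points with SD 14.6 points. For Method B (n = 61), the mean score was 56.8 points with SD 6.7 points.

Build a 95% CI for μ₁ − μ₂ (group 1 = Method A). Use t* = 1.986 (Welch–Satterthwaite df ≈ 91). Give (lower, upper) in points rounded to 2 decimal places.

SE₁ = s₁/√n₁ = 14.6/√65 = 1.8109; SE₂ = 6.7/√61 = 0.8578.
Independent samples, unequal variances: SE_diff = √(SE₁² + SE₂²) = √(3.27935881 + 0.73582084) = 2.0038.
t* = 1.986, so margin of error = 1.986 × 2.0038 = 3.9795.
Difference in means = 58.9 − 56.8 = 2.1000.
2.1000 ± 3.9795 → (-1.88, 6.08).

(-1.88, 6.08)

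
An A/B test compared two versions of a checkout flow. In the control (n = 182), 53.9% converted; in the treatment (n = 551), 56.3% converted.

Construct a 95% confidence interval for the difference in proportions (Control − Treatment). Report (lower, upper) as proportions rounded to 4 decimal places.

Each SE is √(p̂(1−p̂)/n): √(0.5390·0.4610/182) = 0.03695 and √(0.5630·0.4370/551) = 0.02113.
SE(p̂₁ − p̂₂) = √(SE₁² + SE₂²) = √(0.0013653025 + 0.0004464769) = 0.04257, since the two samples are independent.
At 95% confidence z* = 1.960; margin = 1.960 × 0.04257 = 0.08344.
The difference is 0.5390 − 0.5630 = -0.0240, so the interval is -0.0240 ± 0.08344 = (-0.1074, 0.0594).

(-0.1074, 0.0594)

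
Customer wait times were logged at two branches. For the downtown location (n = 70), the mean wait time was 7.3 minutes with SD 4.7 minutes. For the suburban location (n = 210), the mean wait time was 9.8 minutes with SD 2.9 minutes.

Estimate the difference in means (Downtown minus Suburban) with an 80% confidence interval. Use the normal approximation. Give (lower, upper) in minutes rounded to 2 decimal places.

(-3.26, -1.74)

Standard errors of each mean: 4.7/√70 = 0.5618 and 2.9/√210 = 0.2001.
SE(x̄₁ − x̄₂) = √(0.5618² + 0.2001²) = 0.5964 for independent samples with unequal variances.
With z* = 1.282, the margin is 1.282 × 0.5964 = 0.7646.
x̄₁ − x̄₂ = 7.3 − 9.8 = -2.5000; the interval is -2.5000 ± 0.7646 = (-3.26, -1.74).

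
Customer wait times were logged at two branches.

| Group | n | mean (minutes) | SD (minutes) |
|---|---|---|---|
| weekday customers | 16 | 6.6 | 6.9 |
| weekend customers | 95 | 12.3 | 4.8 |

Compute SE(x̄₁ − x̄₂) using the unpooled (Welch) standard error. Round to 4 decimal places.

Per-group SEs: s₁/√n₁ = 6.9/√16 = 1.7250, s₂/√n₂ = 4.8/√95 = 0.4925.
Unpooled SE of the difference: √(2.975625 + 0.24255625) = 1.7939.

1.7939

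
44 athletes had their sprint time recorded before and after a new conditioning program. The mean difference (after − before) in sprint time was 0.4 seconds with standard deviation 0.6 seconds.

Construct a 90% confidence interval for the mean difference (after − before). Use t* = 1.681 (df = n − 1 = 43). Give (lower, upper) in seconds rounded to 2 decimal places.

(0.25, 0.55)

This is a matched-pairs design, so SE = s_d/√n = 0.6/√44 = 0.0905.
Margin = 1.681 × 0.0905 = 0.1521; the interval is 0.4 ± 0.1521 = (0.25, 0.55).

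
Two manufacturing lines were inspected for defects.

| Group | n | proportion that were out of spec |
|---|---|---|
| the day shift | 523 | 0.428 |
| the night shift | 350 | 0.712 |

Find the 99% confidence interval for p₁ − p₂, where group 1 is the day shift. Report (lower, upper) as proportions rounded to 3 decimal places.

(-0.368, -0.200)

The two standard errors are √(0.4280×0.5720/523) = 0.02164 and √(0.7120×0.2880/350) = 0.02420.
Because the samples are independent, SE_diff = √(0.02164² + 0.02420²) = 0.03246.
Using z* = 2.576 for 99%, ME = 2.576 × 0.03246 = 0.08362.
p̂₁ − p̂₂ = -0.2840; interval -0.2840 ± 0.08362 gives (-0.368, -0.200).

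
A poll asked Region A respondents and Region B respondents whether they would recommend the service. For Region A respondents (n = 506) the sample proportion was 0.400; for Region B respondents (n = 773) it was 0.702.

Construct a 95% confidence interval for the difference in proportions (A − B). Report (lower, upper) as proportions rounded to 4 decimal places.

The two standard errors are √(0.4000×0.6000/506) = 0.02178 and √(0.7020×0.2980/773) = 0.01645.
Because the samples are independent, SE_diff = √(0.02178² + 0.01645²) = 0.02729.
Using z* = 1.960 for 95%, ME = 1.960 × 0.02729 = 0.05349.
p̂₁ − p̂₂ = -0.3020; interval -0.3020 ± 0.05349 gives (-0.3555, -0.2485).

(-0.3555, -0.2485)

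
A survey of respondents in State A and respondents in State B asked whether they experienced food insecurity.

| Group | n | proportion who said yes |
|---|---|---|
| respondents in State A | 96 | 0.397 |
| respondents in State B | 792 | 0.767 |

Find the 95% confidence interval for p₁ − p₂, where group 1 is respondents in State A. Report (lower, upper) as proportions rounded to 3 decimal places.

Each SE is √(p̂(1−p̂)/n): √(0.3970·0.6030/96) = 0.04994 and √(0.7670·0.2330/792) = 0.01502.
SE(p̂₁ − p̂₂) = √(SE₁² + SE₂²) = √(0.0024940036 + 0.0002256004) = 0.05215, since the two samples are independent.
At 95% confidence z* = 1.960; margin = 1.960 × 0.05215 = 0.10221.
The difference is 0.3970 − 0.7670 = -0.3700, so the interval is -0.3700 ± 0.10221 = (-0.472, -0.268).

(-0.472, -0.268)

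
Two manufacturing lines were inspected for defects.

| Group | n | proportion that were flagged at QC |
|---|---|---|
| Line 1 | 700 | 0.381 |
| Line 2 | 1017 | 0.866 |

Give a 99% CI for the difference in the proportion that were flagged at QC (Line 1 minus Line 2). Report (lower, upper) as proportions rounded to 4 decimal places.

SE₁ = √(p̂₁(1−p̂₁)/n₁) = √(0.3810·0.6190/700) = 0.01836; SE₂ = √(0.8660·0.1340/1017) = 0.01068.
Independent samples: SE of the difference = √(SE₁² + SE₂²) = √(0.0003370896 + 0.0001140624) = 0.02124.
z* for 99% confidence is 2.576, so the margin of error is 2.576 × 0.02124 = 0.05471.
Point estimate p̂₁ − p̂₂ = 0.3810 − 0.8660 = -0.4850.
-0.4850 ± 0.05471 → (-0.5397, -0.4303).

(-0.5397, -0.4303)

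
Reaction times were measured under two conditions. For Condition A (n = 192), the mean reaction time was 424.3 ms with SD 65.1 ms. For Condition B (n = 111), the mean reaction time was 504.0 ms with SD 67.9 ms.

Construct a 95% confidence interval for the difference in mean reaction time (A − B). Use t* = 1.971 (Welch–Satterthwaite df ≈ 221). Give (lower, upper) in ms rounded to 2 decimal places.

(-95.42, -63.98)

SE₁ = s₁/√n₁ = 65.1/√192 = 4.6982; SE₂ = 67.9/√111 = 6.4448.
Independent samples, unequal variances: SE_diff = √(SE₁² + SE₂²) = √(22.07308324 + 41.53544704) = 7.9755.
t* = 1.971, so margin of error = 1.971 × 7.9755 = 15.7197.
Difference in means = 424.3 − 504.0 = -79.7000.
-79.7000 ± 15.7197 → (-95.42, -63.98).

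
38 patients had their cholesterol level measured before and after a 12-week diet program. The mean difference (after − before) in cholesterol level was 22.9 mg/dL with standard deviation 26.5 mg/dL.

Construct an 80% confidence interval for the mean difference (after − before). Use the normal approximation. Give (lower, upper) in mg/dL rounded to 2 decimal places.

This is a matched-pairs design, so SE = s_d/√n = 26.5/√38 = 4.2989.
Margin = 1.282 × 4.2989 = 5.5112; the interval is 22.9 ± 5.5112 = (17.39, 28.41).

(17.39, 28.41)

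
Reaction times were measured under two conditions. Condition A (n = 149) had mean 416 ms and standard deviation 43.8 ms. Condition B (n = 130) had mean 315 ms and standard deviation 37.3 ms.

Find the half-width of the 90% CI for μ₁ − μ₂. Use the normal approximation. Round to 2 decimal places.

7.99

Per-group SEs: s₁/√n₁ = 43.8/√149 = 3.5882, s₂/√n₂ = 37.3/√130 = 3.2714.
Unpooled SE of the difference: √(12.87517924 + 10.70205796) = 4.8556.
Margin of error = z* · SE = 1.645 × 4.8556 = 7.9875.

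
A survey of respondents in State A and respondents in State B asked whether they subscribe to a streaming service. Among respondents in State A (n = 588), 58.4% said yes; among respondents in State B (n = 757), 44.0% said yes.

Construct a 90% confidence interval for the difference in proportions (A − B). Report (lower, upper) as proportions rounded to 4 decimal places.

(0.0993, 0.1887)

Each SE is √(p̂(1−p̂)/n): √(0.5840·0.4160/588) = 0.02033 and √(0.4400·0.5600/757) = 0.01804.
SE(p̂₁ − p̂₂) = √(SE₁² + SE₂²) = √(0.0004133089 + 0.0003254416) = 0.02718, since the two samples are independent.
At 90% confidence z* = 1.645; margin = 1.645 × 0.02718 = 0.04471.
The difference is 0.5840 − 0.4400 = 0.1440, so the interval is 0.1440 ± 0.04471 = (0.0993, 0.1887).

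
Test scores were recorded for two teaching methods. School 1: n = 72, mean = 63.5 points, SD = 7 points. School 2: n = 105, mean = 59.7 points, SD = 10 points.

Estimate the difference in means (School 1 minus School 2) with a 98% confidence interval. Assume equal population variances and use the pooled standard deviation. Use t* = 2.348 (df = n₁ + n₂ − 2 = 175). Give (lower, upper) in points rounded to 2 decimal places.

s_p = √[((n₁−1)s₁² + (n₂−1)s₂²)/(n₁+n₂−2)] = √[(71·7² + 104·10²)/175] = 8.9055.
SE = 8.9055·√(1/72 + 1/105) = 1.3626.
With t* = 2.348, margin = 2.348 × 1.3626 = 3.1994.
x̄₁ − x̄₂ = 63.5 − 59.7 = 3.8000; interval 3.8000 ± 3.1994 = (0.60, 7.00).

(0.60, 7.00)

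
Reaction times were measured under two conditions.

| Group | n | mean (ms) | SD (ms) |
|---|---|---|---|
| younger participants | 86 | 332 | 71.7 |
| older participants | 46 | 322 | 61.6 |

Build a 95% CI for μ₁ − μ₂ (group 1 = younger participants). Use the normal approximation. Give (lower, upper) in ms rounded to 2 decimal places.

(-13.38, 33.38)

SE₁ = s₁/√n₁ = 71.7/√86 = 7.7316; SE₂ = 61.6/√46 = 9.0824.
Independent samples, unequal variances: SE_diff = √(SE₁² + SE₂²) = √(59.77763856 + 82.48998976) = 11.9276.
z* = 1.960, so margin of error = 1.960 × 11.9276 = 23.3781.
Difference in means = 332 − 322 = 10.0000.
10.0000 ± 23.3781 → (-13.38, 33.38).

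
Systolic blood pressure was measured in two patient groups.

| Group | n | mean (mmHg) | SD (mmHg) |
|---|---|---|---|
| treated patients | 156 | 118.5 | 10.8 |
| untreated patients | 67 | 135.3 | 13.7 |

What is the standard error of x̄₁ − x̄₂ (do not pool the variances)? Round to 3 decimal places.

Per-group SEs: s₁/√n₁ = 10.8/√156 = 0.8647, s₂/√n₂ = 13.7/√67 = 1.6737.
Unpooled SE of the difference: √(0.74770609 + 2.80127169) = 1.8839.

1.884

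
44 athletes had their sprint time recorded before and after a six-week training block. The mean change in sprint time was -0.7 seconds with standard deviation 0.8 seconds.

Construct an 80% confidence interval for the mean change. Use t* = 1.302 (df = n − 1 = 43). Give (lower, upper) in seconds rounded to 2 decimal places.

(-0.86, -0.54)

Paired design: SE = s_d/√n = 0.8/√44 = 0.1206.
t* = 1.302; margin of error = 1.302 × 0.1206 = 0.1570.
-0.7 ± 0.1570 → (-0.86, -0.54).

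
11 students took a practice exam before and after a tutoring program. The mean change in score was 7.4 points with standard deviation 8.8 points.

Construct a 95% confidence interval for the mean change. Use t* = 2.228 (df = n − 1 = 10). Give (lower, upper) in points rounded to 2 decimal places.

Paired design: SE = s_d/√n = 8.8/√11 = 2.6533.
t* = 2.228; margin of error = 2.228 × 2.6533 = 5.9116.
7.4 ± 5.9116 → (1.49, 13.31).

(1.49, 13.31)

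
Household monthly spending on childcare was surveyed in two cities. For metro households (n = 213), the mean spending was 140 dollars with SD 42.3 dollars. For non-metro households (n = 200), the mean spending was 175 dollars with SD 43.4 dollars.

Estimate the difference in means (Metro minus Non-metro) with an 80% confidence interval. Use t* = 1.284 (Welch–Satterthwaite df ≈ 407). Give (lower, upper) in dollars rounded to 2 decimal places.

(-40.42, -29.58)

Per-group SEs: s₁/√n₁ = 42.3/√213 = 2.8983, s₂/√n₂ = 43.4/√200 = 3.0688.
Unpooled SE of the difference: √(8.40014289 + 9.41753344) = 4.2211.
Margin of error = t* · SE = 1.284 × 4.2211 = 5.4199.
x̄₁ − x̄₂ = 140 − 175 = -35.0000.
CI: -35.0000 ± 5.4199 = (-40.42, -29.58).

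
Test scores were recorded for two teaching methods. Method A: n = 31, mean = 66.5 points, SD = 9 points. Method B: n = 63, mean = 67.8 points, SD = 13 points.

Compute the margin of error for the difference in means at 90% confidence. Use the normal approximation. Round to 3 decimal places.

3.785

SE₁ = s₁/√n₁ = 9/√31 = 1.6164; SE₂ = 13/√63 = 1.6378.
Independent samples, unequal variances: SE_diff = √(SE₁² + SE₂²) = √(2.61274896 + 2.68238884) = 2.3011.
z* = 1.645, so margin of error = 1.645 × 2.3011 = 3.7853.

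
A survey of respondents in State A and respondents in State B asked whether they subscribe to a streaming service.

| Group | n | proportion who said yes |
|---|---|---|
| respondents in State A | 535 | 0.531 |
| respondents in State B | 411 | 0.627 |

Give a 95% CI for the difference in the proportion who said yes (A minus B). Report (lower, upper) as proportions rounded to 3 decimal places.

(-0.159, -0.033)

Each SE is √(p̂(1−p̂)/n): √(0.5310·0.4690/535) = 0.02158 and √(0.6270·0.3730/411) = 0.02385.
SE(p̂₁ − p̂₂) = √(SE₁² + SE₂²) = √(0.0004656964 + 0.0005688225) = 0.03216, since the two samples are independent.
At 95% confidence z* = 1.960; margin = 1.960 × 0.03216 = 0.06303.
The difference is 0.5310 − 0.6270 = -0.0960, so the interval is -0.0960 ± 0.06303 = (-0.159, -0.033).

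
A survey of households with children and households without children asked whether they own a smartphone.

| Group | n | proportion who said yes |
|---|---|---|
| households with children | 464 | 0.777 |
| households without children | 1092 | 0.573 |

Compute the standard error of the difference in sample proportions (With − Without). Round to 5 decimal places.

The two standard errors are √(0.7770×0.2230/464) = 0.01932 and √(0.5730×0.4270/1092) = 0.01497.
Because the samples are independent, SE_diff = √(0.01932² + 0.01497²) = 0.02444.

0.02444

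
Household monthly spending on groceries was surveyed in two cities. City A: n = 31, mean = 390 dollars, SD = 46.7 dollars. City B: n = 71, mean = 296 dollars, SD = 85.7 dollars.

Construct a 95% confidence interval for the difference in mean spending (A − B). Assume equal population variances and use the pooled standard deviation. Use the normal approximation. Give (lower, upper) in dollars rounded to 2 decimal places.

(61.88, 126.12)

Pooled variance s_p² = [30·46.7² + 70·85.7²] / (31+71−2) = 5795.4100, so s_p = 76.1276.
SE_diff = s_p·√(1/n₁ + 1/n₂) = 76.1276·√(1/31 + 1/71) = 16.3882.
z* = 1.960; margin = 1.960 × 16.3882 = 32.1209.
Difference = 390 − 296 = 94.0000.
94.0000 ± 32.1209 → (61.88, 126.12).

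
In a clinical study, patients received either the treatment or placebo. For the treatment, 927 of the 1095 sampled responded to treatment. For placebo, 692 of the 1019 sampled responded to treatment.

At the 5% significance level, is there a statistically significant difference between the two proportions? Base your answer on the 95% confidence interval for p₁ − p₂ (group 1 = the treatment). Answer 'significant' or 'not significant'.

significant

Sample proportions: 927/1095 = 0.8466, 692/1019 = 0.6791.
Each SE is √(p̂(1−p̂)/n): √(0.8466·0.1534/1095) = 0.01089 and √(0.6791·0.3209/1019) = 0.01462.
SE(p̂₁ − p̂₂) = √(SE₁² + SE₂²) = √(0.0001185921 + 0.0002137444) = 0.01823, since the two samples are independent.
At 95% confidence z* = 1.960; margin = 1.960 × 0.01823 = 0.03573.
The difference is 0.8466 − 0.6791 = 0.1675, so the interval is 0.1675 ± 0.03573 = (0.13177, 0.20323).
The interval (0.13177, 0.20323) does not contain 0, so the difference is significant.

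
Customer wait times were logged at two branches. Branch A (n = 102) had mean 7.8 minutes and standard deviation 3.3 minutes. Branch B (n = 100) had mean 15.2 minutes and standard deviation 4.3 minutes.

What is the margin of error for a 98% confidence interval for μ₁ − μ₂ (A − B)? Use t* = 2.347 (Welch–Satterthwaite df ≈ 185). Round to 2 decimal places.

Standard errors of each mean: 3.3/√102 = 0.3267 and 4.3/√100 = 0.4300.
SE(x̄₁ − x̄₂) = √(0.3267² + 0.4300²) = 0.5400 for independent samples with unequal variances.
With t* = 2.347, the margin is 2.347 × 0.5400 = 1.2674.

1.27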